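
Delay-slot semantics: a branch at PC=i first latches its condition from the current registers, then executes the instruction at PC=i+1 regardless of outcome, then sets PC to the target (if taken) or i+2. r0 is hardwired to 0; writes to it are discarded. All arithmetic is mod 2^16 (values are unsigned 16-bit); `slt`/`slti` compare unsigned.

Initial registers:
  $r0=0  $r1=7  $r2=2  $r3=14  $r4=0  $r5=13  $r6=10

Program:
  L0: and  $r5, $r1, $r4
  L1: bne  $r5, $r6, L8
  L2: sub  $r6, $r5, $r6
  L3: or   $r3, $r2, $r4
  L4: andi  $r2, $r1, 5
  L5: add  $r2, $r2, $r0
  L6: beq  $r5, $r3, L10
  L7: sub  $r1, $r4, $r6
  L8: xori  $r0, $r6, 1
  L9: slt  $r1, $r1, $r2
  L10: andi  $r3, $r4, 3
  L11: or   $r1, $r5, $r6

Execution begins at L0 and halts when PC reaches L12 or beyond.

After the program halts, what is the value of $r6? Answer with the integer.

65526

  step pc=0: and  $r5, $r1, $r4  regs=(0,7,2,14,0,0,10)
  step pc=1: bne  $r5, $r6, L8  cond=T  regs=(0,7,2,14,0,0,10)
  step pc=2: sub  $r6, $r5, $r6  regs=(0,7,2,14,0,0,65526)
  step pc=8: xori  $r0, $r6, 1  regs=(0,7,2,14,0,0,65526)
  step pc=9: slt  $r1, $r1, $r2  regs=(0,0,2,14,0,0,65526)
  step pc=10: andi  $r3, $r4, 3  regs=(0,0,2,0,0,0,65526)
  step pc=11: or   $r1, $r5, $r6  regs=(0,65526,2,0,0,0,65526)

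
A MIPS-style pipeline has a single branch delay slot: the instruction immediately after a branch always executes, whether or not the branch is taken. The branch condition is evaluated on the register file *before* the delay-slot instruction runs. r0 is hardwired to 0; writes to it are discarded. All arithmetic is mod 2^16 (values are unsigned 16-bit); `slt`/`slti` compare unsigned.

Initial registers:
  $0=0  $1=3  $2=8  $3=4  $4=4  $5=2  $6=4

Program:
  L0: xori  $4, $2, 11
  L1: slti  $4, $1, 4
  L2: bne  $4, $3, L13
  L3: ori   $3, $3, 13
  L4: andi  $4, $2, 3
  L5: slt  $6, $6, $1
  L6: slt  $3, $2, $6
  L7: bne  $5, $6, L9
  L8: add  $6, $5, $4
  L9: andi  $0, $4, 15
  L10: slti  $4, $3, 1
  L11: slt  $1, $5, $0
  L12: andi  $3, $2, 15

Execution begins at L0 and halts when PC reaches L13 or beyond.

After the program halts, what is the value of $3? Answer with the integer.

13

[0] xori  $4, $2, 11  →  {$0:0, $1:3, $2:8, $3:4, $4:3, $5:2, $6:4}
[1] slti  $4, $1, 4  →  {$0:0, $1:3, $2:8, $3:4, $4:1, $5:2, $6:4}
[2] bne  $4, $3, L13  →  {$0:0, $1:3, $2:8, $3:4, $4:1, $5:2, $6:4}  ⟨branch taken⟩
[3] ori   $3, $3, 13  →  {$0:0, $1:3, $2:8, $3:13, $4:1, $5:2, $6:4}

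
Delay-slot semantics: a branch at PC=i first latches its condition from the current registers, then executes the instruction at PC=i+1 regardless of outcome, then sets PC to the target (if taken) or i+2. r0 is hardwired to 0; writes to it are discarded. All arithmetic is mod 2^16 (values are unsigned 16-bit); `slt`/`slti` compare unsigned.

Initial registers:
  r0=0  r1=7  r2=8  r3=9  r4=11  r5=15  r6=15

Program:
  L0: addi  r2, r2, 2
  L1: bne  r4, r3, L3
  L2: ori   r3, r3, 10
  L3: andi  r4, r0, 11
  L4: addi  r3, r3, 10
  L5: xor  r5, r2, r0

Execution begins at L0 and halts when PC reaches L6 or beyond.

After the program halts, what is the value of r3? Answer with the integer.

[0] addi  r2, r2, 2  →  {r0:0, r1:7, r2:10, r3:9, r4:11, r5:15, r6:15}
[1] bne  r4, r3, L3  →  {r0:0, r1:7, r2:10, r3:9, r4:11, r5:15, r6:15}  ⟨branch taken⟩
[2] ori   r3, r3, 10  →  {r0:0, r1:7, r2:10, r3:11, r4:11, r5:15, r6:15}
[3] andi  r4, r0, 11  →  {r0:0, r1:7, r2:10, r3:11, r4:0, r5:15, r6:15}
[4] addi  r3, r3, 10  →  {r0:0, r1:7, r2:10, r3:21, r4:0, r5:15, r6:15}
[5] xor  r5, r2, r0  →  {r0:0, r1:7, r2:10, r3:21, r4:0, r5:10, r6:15}

21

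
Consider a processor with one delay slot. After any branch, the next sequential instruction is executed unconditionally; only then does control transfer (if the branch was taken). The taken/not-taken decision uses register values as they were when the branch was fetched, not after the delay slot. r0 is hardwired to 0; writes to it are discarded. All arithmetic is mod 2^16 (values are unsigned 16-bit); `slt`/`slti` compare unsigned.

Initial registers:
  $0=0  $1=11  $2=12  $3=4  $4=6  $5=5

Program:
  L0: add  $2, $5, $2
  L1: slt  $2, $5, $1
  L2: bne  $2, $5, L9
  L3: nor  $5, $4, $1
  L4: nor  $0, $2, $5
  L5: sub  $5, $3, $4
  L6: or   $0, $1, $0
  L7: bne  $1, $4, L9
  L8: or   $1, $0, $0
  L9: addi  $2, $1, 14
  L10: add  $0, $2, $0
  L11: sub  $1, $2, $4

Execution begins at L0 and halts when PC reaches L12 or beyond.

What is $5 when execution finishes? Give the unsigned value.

65520

[0] add  $2, $5, $2  →  {$0:0, $1:11, $2:17, $3:4, $4:6, $5:5}
[1] slt  $2, $5, $1  →  {$0:0, $1:11, $2:1, $3:4, $4:6, $5:5}
[2] bne  $2, $5, L9  →  {$0:0, $1:11, $2:1, $3:4, $4:6, $5:5}  ⟨branch taken⟩
[3] nor  $5, $4, $1  →  {$0:0, $1:11, $2:1, $3:4, $4:6, $5:65520}
[9] addi  $2, $1, 14  →  {$0:0, $1:11, $2:25, $3:4, $4:6, $5:65520}
[10] add  $0, $2, $0  →  {$0:0, $1:11, $2:25, $3:4, $4:6, $5:65520}
[11] sub  $1, $2, $4  →  {$0:0, $1:19, $2:25, $3:4, $4:6, $5:65520}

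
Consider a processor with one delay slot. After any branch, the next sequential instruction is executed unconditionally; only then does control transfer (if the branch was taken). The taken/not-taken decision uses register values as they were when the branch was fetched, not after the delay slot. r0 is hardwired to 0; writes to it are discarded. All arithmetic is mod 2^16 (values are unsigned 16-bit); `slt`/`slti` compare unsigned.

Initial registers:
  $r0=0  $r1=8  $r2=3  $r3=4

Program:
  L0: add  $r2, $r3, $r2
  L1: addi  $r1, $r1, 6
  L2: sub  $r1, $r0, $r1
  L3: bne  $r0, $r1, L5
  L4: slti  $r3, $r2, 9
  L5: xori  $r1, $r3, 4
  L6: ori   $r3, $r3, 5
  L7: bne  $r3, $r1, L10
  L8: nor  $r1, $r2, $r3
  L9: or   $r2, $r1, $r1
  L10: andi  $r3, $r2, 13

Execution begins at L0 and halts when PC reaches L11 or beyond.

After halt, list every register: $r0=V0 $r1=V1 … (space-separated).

#0 add  $r2, $r3, $r2 ; 0/8/7/4
#1 addi  $r1, $r1, 6 ; 0/14/7/4
#2 sub  $r1, $r0, $r1 ; 0/65522/7/4
#3 bne  $r0, $r1, L5 ; 0/65522/7/4 ; →target
#4 slti  $r3, $r2, 9 ; 0/65522/7/1
#5 xori  $r1, $r3, 4 ; 0/5/7/1
#6 ori   $r3, $r3, 5 ; 0/5/7/5
#7 bne  $r3, $r1, L10 ; 0/5/7/5 ; →fallthru
#8 nor  $r1, $r2, $r3 ; 0/65528/7/5
#9 or   $r2, $r1, $r1 ; 0/65528/65528/5
#10 andi  $r3, $r2, 13 ; 0/65528/65528/8

$r0=0 $r1=65528 $r2=65528 $r3=8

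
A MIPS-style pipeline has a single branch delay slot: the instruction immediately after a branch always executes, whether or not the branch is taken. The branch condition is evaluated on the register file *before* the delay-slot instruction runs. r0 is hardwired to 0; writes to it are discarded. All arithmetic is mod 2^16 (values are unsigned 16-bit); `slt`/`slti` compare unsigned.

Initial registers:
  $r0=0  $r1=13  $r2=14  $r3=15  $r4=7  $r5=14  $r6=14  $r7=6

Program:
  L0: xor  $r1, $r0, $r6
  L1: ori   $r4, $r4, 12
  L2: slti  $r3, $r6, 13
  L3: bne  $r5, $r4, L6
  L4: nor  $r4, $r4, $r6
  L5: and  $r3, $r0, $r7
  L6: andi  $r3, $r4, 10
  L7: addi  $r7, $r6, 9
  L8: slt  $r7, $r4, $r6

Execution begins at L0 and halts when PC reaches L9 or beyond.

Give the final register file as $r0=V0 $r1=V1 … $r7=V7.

#0 xor  $r1, $r0, $r6 ; 0/14/14/15/7/14/14/6
#1 ori   $r4, $r4, 12 ; 0/14/14/15/15/14/14/6
#2 slti  $r3, $r6, 13 ; 0/14/14/0/15/14/14/6
#3 bne  $r5, $r4, L6 ; 0/14/14/0/15/14/14/6 ; →target
#4 nor  $r4, $r4, $r6 ; 0/14/14/0/65520/14/14/6
#6 andi  $r3, $r4, 10 ; 0/14/14/0/65520/14/14/6
#7 addi  $r7, $r6, 9 ; 0/14/14/0/65520/14/14/23
#8 slt  $r7, $r4, $r6 ; 0/14/14/0/65520/14/14/0

$r0=0 $r1=14 $r2=14 $r3=0 $r4=65520 $r5=14 $r6=14 $r7=0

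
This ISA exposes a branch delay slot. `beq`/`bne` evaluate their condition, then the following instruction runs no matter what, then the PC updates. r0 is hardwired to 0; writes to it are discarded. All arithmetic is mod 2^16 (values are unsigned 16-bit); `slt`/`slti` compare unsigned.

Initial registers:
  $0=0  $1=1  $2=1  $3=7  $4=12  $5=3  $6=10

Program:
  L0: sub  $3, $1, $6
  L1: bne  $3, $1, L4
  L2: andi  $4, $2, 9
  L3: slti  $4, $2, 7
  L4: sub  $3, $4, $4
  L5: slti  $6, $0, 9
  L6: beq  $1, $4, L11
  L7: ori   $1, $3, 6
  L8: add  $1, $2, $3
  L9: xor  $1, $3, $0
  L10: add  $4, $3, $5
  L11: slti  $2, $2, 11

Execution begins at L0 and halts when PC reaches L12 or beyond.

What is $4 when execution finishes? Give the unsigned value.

1

  step pc=0: sub  $3, $1, $6  regs=(0,1,1,65527,12,3,10)
  step pc=1: bne  $3, $1, L4  cond=T  regs=(0,1,1,65527,12,3,10)
  step pc=2: andi  $4, $2, 9  regs=(0,1,1,65527,1,3,10)
  step pc=4: sub  $3, $4, $4  regs=(0,1,1,0,1,3,10)
  step pc=5: slti  $6, $0, 9  regs=(0,1,1,0,1,3,1)
  step pc=6: beq  $1, $4, L11  cond=T  regs=(0,1,1,0,1,3,1)
  step pc=7: ori   $1, $3, 6  regs=(0,6,1,0,1,3,1)
  step pc=11: slti  $2, $2, 11  regs=(0,6,1,0,1,3,1)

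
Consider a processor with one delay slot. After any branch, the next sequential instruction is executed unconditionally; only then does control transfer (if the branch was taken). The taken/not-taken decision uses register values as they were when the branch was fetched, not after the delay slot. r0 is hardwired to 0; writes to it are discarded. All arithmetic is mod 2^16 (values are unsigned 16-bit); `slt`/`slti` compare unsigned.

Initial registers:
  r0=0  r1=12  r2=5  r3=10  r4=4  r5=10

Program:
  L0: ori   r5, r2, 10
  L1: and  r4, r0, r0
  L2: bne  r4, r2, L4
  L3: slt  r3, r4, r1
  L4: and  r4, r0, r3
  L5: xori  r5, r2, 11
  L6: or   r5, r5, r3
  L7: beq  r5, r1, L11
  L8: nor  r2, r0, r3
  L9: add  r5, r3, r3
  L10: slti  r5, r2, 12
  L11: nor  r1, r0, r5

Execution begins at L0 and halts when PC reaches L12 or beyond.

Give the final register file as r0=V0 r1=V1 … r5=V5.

r0=0 r1=65535 r2=65534 r3=1 r4=0 r5=0

PC=0  ori   r5, r2, 10       | r0=0 r1=12 r2=5 r3=10 r4=4 r5=15
PC=1  and  r4, r0, r0        | r0=0 r1=12 r2=5 r3=10 r4=0 r5=15
PC=2  bne  r4, r2, L4        | r0=0 r1=12 r2=5 r3=10 r4=0 r5=15  [TAKEN]
PC=3  slt  r3, r4, r1        | r0=0 r1=12 r2=5 r3=1 r4=0 r5=15
PC=4  and  r4, r0, r3        | r0=0 r1=12 r2=5 r3=1 r4=0 r5=15
PC=5  xori  r5, r2, 11       | r0=0 r1=12 r2=5 r3=1 r4=0 r5=14
PC=6  or   r5, r5, r3        | r0=0 r1=12 r2=5 r3=1 r4=0 r5=15
PC=7  beq  r5, r1, L11       | r0=0 r1=12 r2=5 r3=1 r4=0 r5=15  [not taken]
PC=8  nor  r2, r0, r3        | r0=0 r1=12 r2=65534 r3=1 r4=0 r5=15
PC=9  add  r5, r3, r3        | r0=0 r1=12 r2=65534 r3=1 r4=0 r5=2
PC=10 slti  r5, r2, 12       | r0=0 r1=12 r2=65534 r3=1 r4=0 r5=0
PC=11 nor  r1, r0, r5        | r0=0 r1=65535 r2=65534 r3=1 r4=0 r5=0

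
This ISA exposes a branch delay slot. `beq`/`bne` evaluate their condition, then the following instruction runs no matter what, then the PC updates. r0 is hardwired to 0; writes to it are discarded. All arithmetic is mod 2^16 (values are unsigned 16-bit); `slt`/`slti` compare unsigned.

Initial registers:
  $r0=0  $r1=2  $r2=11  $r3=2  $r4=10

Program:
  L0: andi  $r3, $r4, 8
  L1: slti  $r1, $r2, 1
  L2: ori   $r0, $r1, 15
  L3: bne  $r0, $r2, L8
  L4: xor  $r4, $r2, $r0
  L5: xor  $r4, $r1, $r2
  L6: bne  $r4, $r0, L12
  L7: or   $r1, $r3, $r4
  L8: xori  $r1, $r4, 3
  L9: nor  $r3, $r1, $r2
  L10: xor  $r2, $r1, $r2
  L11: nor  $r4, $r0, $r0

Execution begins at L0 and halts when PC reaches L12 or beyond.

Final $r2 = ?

3

  step pc=0: andi  $r3, $r4, 8  regs=(0,2,11,8,10)
  step pc=1: slti  $r1, $r2, 1  regs=(0,0,11,8,10)
  step pc=2: ori   $r0, $r1, 15  regs=(0,0,11,8,10)
  step pc=3: bne  $r0, $r2, L8  cond=T  regs=(0,0,11,8,10)
  step pc=4: xor  $r4, $r2, $r0  regs=(0,0,11,8,11)
  step pc=8: xori  $r1, $r4, 3  regs=(0,8,11,8,11)
  step pc=9: nor  $r3, $r1, $r2  regs=(0,8,11,65524,11)
  step pc=10: xor  $r2, $r1, $r2  regs=(0,8,3,65524,11)
  step pc=11: nor  $r4, $r0, $r0  regs=(0,8,3,65524,65535)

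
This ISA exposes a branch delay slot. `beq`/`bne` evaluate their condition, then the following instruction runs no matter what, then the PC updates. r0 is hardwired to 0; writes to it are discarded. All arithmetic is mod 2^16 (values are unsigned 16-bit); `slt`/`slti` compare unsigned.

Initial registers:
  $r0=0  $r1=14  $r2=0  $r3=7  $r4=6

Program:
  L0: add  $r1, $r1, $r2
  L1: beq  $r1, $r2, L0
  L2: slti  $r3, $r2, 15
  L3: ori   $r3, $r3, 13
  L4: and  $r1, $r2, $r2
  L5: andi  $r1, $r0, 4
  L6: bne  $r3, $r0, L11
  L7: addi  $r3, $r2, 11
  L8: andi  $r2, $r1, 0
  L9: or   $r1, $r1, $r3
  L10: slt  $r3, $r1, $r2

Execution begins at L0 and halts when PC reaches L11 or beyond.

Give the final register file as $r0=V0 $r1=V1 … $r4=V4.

$r0=0 $r1=0 $r2=0 $r3=11 $r4=6

[0] add  $r1, $r1, $r2  →  {$r0:0, $r1:14, $r2:0, $r3:7, $r4:6}
[1] beq  $r1, $r2, L0  →  {$r0:0, $r1:14, $r2:0, $r3:7, $r4:6}  ⟨branch fallthrough⟩
[2] slti  $r3, $r2, 15  →  {$r0:0, $r1:14, $r2:0, $r3:1, $r4:6}
[3] ori   $r3, $r3, 13  →  {$r0:0, $r1:14, $r2:0, $r3:13, $r4:6}
[4] and  $r1, $r2, $r2  →  {$r0:0, $r1:0, $r2:0, $r3:13, $r4:6}
[5] andi  $r1, $r0, 4  →  {$r0:0, $r1:0, $r2:0, $r3:13, $r4:6}
[6] bne  $r3, $r0, L11  →  {$r0:0, $r1:0, $r2:0, $r3:13, $r4:6}  ⟨branch taken⟩
[7] addi  $r3, $r2, 11  →  {$r0:0, $r1:0, $r2:0, $r3:11, $r4:6}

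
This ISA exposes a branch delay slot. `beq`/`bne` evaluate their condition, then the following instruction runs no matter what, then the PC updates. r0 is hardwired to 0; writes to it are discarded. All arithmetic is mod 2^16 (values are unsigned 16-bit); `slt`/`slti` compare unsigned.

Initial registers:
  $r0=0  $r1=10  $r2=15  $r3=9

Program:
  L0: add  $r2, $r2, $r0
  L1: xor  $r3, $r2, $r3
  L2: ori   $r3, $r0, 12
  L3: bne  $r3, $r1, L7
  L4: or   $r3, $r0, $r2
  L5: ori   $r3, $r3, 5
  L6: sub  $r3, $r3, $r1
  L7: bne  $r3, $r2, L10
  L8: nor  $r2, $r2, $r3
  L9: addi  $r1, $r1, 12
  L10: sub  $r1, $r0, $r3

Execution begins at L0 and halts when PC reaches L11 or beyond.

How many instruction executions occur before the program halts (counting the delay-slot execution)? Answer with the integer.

9

[0] add  $r2, $r2, $r0  →  {$r0:0, $r1:10, $r2:15, $r3:9}
[1] xor  $r3, $r2, $r3  →  {$r0:0, $r1:10, $r2:15, $r3:6}
[2] ori   $r3, $r0, 12  →  {$r0:0, $r1:10, $r2:15, $r3:12}
[3] bne  $r3, $r1, L7  →  {$r0:0, $r1:10, $r2:15, $r3:12}  ⟨branch taken⟩
[4] or   $r3, $r0, $r2  →  {$r0:0, $r1:10, $r2:15, $r3:15}
[7] bne  $r3, $r2, L10  →  {$r0:0, $r1:10, $r2:15, $r3:15}  ⟨branch fallthrough⟩
[8] nor  $r2, $r2, $r3  →  {$r0:0, $r1:10, $r2:65520, $r3:15}
[9] addi  $r1, $r1, 12  →  {$r0:0, $r1:22, $r2:65520, $r3:15}
[10] sub  $r1, $r0, $r3  →  {$r0:0, $r1:65521, $r2:65520, $r3:15}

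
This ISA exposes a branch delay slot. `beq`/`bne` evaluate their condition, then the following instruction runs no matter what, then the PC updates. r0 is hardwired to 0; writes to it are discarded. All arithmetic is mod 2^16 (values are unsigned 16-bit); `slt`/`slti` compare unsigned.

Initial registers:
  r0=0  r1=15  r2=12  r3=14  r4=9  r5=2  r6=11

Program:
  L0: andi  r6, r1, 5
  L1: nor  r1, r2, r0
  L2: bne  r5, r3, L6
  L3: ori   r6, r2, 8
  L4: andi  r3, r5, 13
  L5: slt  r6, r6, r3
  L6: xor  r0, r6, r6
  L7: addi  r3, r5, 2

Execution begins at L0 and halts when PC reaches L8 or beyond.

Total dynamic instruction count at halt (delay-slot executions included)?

6

  step pc=0: andi  r6, r1, 5  regs=(0,15,12,14,9,2,5)
  step pc=1: nor  r1, r2, r0  regs=(0,65523,12,14,9,2,5)
  step pc=2: bne  r5, r3, L6  cond=T  regs=(0,65523,12,14,9,2,5)
  step pc=3: ori   r6, r2, 8  regs=(0,65523,12,14,9,2,12)
  step pc=6: xor  r0, r6, r6  regs=(0,65523,12,14,9,2,12)
  step pc=7: addi  r3, r5, 2  regs=(0,65523,12,4,9,2,12)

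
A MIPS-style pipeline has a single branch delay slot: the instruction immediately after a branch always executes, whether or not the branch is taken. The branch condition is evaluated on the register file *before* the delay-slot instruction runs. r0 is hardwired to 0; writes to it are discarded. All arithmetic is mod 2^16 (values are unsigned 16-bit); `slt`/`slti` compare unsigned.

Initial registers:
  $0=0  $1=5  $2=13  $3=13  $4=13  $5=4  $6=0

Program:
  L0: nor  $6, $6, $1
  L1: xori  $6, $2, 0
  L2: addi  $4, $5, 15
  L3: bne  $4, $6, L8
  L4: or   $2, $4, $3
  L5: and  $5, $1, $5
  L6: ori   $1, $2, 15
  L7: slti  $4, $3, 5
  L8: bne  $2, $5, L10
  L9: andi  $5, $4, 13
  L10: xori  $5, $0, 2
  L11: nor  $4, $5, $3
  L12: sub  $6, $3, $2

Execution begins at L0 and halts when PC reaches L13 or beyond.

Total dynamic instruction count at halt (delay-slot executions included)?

10

PC=0  nor  $6, $6, $1        | $0=0 $1=5 $2=13 $3=13 $4=13 $5=4 $6=65530
PC=1  xori  $6, $2, 0        | $0=0 $1=5 $2=13 $3=13 $4=13 $5=4 $6=13
PC=2  addi  $4, $5, 15       | $0=0 $1=5 $2=13 $3=13 $4=19 $5=4 $6=13
PC=3  bne  $4, $6, L8        | $0=0 $1=5 $2=13 $3=13 $4=19 $5=4 $6=13  [TAKEN]
PC=4  or   $2, $4, $3        | $0=0 $1=5 $2=31 $3=13 $4=19 $5=4 $6=13
PC=8  bne  $2, $5, L10       | $0=0 $1=5 $2=31 $3=13 $4=19 $5=4 $6=13  [TAKEN]
PC=9  andi  $5, $4, 13       | $0=0 $1=5 $2=31 $3=13 $4=19 $5=1 $6=13
PC=10 xori  $5, $0, 2        | $0=0 $1=5 $2=31 $3=13 $4=19 $5=2 $6=13
PC=11 nor  $4, $5, $3        | $0=0 $1=5 $2=31 $3=13 $4=65520 $5=2 $6=13
PC=12 sub  $6, $3, $2        | $0=0 $1=5 $2=31 $3=13 $4=65520 $5=2 $6=65518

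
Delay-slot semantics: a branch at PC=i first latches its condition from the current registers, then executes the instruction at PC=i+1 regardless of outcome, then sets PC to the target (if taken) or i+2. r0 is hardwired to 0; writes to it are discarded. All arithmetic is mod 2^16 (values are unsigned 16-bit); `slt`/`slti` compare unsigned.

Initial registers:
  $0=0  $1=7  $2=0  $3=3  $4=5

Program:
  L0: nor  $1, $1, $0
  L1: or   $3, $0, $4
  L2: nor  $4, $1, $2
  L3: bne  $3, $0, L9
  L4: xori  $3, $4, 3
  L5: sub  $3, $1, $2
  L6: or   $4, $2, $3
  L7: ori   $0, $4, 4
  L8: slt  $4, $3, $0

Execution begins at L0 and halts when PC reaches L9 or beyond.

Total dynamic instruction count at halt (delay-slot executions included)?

5

#0 nor  $1, $1, $0 ; 0/65528/0/3/5
#1 or   $3, $0, $4 ; 0/65528/0/5/5
#2 nor  $4, $1, $2 ; 0/65528/0/5/7
#3 bne  $3, $0, L9 ; 0/65528/0/5/7 ; →target
#4 xori  $3, $4, 3 ; 0/65528/0/4/7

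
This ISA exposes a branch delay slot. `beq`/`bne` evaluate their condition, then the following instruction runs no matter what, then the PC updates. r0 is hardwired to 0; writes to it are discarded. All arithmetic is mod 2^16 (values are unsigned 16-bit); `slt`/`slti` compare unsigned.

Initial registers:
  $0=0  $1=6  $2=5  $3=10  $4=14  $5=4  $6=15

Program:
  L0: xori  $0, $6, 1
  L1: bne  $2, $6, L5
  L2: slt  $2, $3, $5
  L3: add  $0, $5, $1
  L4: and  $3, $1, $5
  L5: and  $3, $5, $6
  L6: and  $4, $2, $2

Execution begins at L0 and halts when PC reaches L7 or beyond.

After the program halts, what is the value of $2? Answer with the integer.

[0] xori  $0, $6, 1  →  {$0:0, $1:6, $2:5, $3:10, $4:14, $5:4, $6:15}
[1] bne  $2, $6, L5  →  {$0:0, $1:6, $2:5, $3:10, $4:14, $5:4, $6:15}  ⟨branch taken⟩
[2] slt  $2, $3, $5  →  {$0:0, $1:6, $2:0, $3:10, $4:14, $5:4, $6:15}
[5] and  $3, $5, $6  →  {$0:0, $1:6, $2:0, $3:4, $4:14, $5:4, $6:15}
[6] and  $4, $2, $2  →  {$0:0, $1:6, $2:0, $3:4, $4:0, $5:4, $6:15}

0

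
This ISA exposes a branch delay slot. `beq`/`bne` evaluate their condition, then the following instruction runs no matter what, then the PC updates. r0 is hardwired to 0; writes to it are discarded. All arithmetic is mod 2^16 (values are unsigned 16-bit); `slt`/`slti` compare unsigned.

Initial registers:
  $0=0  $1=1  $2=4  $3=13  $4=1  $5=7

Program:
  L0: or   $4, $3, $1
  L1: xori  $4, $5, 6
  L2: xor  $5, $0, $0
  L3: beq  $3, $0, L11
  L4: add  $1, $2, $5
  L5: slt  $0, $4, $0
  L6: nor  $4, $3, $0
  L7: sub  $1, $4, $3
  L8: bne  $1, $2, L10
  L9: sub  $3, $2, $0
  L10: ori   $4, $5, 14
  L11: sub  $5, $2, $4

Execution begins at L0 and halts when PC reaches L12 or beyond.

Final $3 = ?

4

[0] or   $4, $3, $1  →  {$0:0, $1:1, $2:4, $3:13, $4:13, $5:7}
[1] xori  $4, $5, 6  →  {$0:0, $1:1, $2:4, $3:13, $4:1, $5:7}
[2] xor  $5, $0, $0  →  {$0:0, $1:1, $2:4, $3:13, $4:1, $5:0}
[3] beq  $3, $0, L11  →  {$0:0, $1:1, $2:4, $3:13, $4:1, $5:0}  ⟨branch fallthrough⟩
[4] add  $1, $2, $5  →  {$0:0, $1:4, $2:4, $3:13, $4:1, $5:0}
[5] slt  $0, $4, $0  →  {$0:0, $1:4, $2:4, $3:13, $4:1, $5:0}
[6] nor  $4, $3, $0  →  {$0:0, $1:4, $2:4, $3:13, $4:65522, $5:0}
[7] sub  $1, $4, $3  →  {$0:0, $1:65509, $2:4, $3:13, $4:65522, $5:0}
[8] bne  $1, $2, L10  →  {$0:0, $1:65509, $2:4, $3:13, $4:65522, $5:0}  ⟨branch taken⟩
[9] sub  $3, $2, $0  →  {$0:0, $1:65509, $2:4, $3:4, $4:65522, $5:0}
[10] ori   $4, $5, 14  →  {$0:0, $1:65509, $2:4, $3:4, $4:14, $5:0}
[11] sub  $5, $2, $4  →  {$0:0, $1:65509, $2:4, $3:4, $4:14, $5:65526}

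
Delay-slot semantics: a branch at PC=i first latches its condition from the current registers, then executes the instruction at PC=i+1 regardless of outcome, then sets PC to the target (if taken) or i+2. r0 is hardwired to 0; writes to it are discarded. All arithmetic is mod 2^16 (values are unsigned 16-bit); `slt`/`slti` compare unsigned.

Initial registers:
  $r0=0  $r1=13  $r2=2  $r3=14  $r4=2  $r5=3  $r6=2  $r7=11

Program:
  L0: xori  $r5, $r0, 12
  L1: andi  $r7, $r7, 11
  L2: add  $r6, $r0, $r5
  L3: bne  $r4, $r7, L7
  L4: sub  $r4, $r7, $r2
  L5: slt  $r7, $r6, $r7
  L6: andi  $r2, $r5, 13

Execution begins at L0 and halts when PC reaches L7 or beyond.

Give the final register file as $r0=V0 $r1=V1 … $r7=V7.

$r0=0 $r1=13 $r2=2 $r3=14 $r4=9 $r5=12 $r6=12 $r7=11

#0 xori  $r5, $r0, 12 ; 0/13/2/14/2/12/2/11
#1 andi  $r7, $r7, 11 ; 0/13/2/14/2/12/2/11
#2 add  $r6, $r0, $r5 ; 0/13/2/14/2/12/12/11
#3 bne  $r4, $r7, L7 ; 0/13/2/14/2/12/12/11 ; →target
#4 sub  $r4, $r7, $r2 ; 0/13/2/14/9/12/12/11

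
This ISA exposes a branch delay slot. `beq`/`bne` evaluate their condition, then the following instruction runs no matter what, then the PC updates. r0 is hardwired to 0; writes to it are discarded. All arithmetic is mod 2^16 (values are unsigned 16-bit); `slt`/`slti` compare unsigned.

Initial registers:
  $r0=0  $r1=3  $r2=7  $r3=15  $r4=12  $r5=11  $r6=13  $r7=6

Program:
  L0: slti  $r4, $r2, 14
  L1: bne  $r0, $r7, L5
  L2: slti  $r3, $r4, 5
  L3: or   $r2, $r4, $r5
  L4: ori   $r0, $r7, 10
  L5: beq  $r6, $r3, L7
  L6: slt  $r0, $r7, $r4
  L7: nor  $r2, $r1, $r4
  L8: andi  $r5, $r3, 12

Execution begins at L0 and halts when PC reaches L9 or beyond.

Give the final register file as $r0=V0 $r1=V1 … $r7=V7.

$r0=0 $r1=3 $r2=65532 $r3=1 $r4=1 $r5=0 $r6=13 $r7=6

  step pc=0: slti  $r4, $r2, 14  regs=(0,3,7,15,1,11,13,6)
  step pc=1: bne  $r0, $r7, L5  cond=T  regs=(0,3,7,15,1,11,13,6)
  step pc=2: slti  $r3, $r4, 5  regs=(0,3,7,1,1,11,13,6)
  step pc=5: beq  $r6, $r3, L7  cond=F  regs=(0,3,7,1,1,11,13,6)
  step pc=6: slt  $r0, $r7, $r4  regs=(0,3,7,1,1,11,13,6)
  step pc=7: nor  $r2, $r1, $r4  regs=(0,3,65532,1,1,11,13,6)
  step pc=8: andi  $r5, $r3, 12  regs=(0,3,65532,1,1,0,13,6)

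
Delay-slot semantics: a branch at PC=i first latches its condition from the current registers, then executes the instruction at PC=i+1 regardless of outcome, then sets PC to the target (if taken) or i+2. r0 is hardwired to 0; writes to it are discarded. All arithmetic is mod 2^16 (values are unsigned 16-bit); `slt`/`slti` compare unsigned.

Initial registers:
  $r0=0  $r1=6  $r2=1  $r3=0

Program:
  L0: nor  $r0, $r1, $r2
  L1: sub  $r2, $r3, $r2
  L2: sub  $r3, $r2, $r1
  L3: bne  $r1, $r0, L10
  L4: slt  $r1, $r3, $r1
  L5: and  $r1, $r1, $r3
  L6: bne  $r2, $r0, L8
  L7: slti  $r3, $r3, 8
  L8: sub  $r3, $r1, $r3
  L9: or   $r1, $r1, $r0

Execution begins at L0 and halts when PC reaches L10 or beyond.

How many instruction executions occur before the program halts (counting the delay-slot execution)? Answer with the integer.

5

#0 nor  $r0, $r1, $r2 ; 0/6/1/0
#1 sub  $r2, $r3, $r2 ; 0/6/65535/0
#2 sub  $r3, $r2, $r1 ; 0/6/65535/65529
#3 bne  $r1, $r0, L10 ; 0/6/65535/65529 ; →target
#4 slt  $r1, $r3, $r1 ; 0/0/65535/65529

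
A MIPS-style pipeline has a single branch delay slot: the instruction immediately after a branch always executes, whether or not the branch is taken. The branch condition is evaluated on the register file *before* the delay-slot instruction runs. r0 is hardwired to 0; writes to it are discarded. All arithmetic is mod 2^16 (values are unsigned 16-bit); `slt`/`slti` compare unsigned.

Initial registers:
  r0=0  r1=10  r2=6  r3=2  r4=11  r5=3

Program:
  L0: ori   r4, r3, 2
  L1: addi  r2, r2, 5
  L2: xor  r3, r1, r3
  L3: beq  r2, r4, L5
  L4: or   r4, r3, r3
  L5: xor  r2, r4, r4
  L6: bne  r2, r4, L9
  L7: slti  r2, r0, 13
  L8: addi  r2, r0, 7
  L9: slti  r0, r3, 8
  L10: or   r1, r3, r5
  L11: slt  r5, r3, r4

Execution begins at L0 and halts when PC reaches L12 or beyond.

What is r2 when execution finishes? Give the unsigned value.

1

PC=0  ori   r4, r3, 2        | r0=0 r1=10 r2=6 r3=2 r4=2 r5=3
PC=1  addi  r2, r2, 5        | r0=0 r1=10 r2=11 r3=2 r4=2 r5=3
PC=2  xor  r3, r1, r3        | r0=0 r1=10 r2=11 r3=8 r4=2 r5=3
PC=3  beq  r2, r4, L5        | r0=0 r1=10 r2=11 r3=8 r4=2 r5=3  [not taken]
PC=4  or   r4, r3, r3        | r0=0 r1=10 r2=11 r3=8 r4=8 r5=3
PC=5  xor  r2, r4, r4        | r0=0 r1=10 r2=0 r3=8 r4=8 r5=3
PC=6  bne  r2, r4, L9        | r0=0 r1=10 r2=0 r3=8 r4=8 r5=3  [TAKEN]
PC=7  slti  r2, r0, 13       | r0=0 r1=10 r2=1 r3=8 r4=8 r5=3
PC=9  slti  r0, r3, 8        | r0=0 r1=10 r2=1 r3=8 r4=8 r5=3
PC=10 or   r1, r3, r5        | r0=0 r1=11 r2=1 r3=8 r4=8 r5=3
PC=11 slt  r5, r3, r4        | r0=0 r1=11 r2=1 r3=8 r4=8 r5=0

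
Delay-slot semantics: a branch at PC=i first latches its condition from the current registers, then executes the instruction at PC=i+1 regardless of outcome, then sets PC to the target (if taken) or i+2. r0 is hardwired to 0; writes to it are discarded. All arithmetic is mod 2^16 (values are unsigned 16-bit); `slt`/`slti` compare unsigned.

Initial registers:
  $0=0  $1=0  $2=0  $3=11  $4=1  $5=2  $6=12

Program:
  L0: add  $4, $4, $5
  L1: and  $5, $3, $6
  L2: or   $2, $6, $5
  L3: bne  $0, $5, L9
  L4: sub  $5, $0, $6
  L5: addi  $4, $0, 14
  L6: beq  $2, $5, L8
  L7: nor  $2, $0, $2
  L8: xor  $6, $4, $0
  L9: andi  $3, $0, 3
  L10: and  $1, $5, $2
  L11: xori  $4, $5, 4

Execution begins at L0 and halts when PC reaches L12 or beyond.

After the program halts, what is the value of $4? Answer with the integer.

#0 add  $4, $4, $5 ; 0/0/0/11/3/2/12
#1 and  $5, $3, $6 ; 0/0/0/11/3/8/12
#2 or   $2, $6, $5 ; 0/0/12/11/3/8/12
#3 bne  $0, $5, L9 ; 0/0/12/11/3/8/12 ; →target
#4 sub  $5, $0, $6 ; 0/0/12/11/3/65524/12
#9 andi  $3, $0, 3 ; 0/0/12/0/3/65524/12
#10 and  $1, $5, $2 ; 0/4/12/0/3/65524/12
#11 xori  $4, $5, 4 ; 0/4/12/0/65520/65524/12

65520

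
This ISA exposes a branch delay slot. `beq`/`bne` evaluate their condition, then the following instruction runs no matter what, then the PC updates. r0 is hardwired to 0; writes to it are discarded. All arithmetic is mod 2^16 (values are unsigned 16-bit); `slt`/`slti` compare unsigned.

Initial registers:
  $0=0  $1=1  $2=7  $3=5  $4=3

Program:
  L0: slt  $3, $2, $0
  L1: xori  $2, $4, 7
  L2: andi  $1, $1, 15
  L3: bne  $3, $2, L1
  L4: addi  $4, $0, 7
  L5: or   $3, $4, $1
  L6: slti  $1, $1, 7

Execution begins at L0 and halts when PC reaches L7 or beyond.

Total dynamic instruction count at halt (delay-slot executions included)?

11

  step pc=0: slt  $3, $2, $0  regs=(0,1,7,0,3)
  step pc=1: xori  $2, $4, 7  regs=(0,1,4,0,3)
  step pc=2: andi  $1, $1, 15  regs=(0,1,4,0,3)
  step pc=3: bne  $3, $2, L1  cond=T  regs=(0,1,4,0,3)
  step pc=4: addi  $4, $0, 7  regs=(0,1,4,0,7)
  step pc=1: xori  $2, $4, 7  regs=(0,1,0,0,7)
  step pc=2: andi  $1, $1, 15  regs=(0,1,0,0,7)
  step pc=3: bne  $3, $2, L1  cond=F  regs=(0,1,0,0,7)
  step pc=4: addi  $4, $0, 7  regs=(0,1,0,0,7)
  step pc=5: or   $3, $4, $1  regs=(0,1,0,7,7)
  step pc=6: slti  $1, $1, 7  regs=(0,1,0,7,7)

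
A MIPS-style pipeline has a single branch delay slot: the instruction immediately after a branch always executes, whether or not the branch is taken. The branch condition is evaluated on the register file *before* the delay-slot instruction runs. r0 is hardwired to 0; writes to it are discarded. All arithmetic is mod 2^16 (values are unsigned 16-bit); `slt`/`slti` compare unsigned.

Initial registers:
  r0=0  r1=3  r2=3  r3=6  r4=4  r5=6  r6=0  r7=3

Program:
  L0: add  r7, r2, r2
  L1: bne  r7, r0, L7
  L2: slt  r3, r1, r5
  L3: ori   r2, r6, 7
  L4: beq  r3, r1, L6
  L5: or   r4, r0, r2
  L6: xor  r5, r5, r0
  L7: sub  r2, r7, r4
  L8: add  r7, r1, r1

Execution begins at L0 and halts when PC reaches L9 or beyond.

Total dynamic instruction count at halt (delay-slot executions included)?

#0 add  r7, r2, r2 ; 0/3/3/6/4/6/0/6
#1 bne  r7, r0, L7 ; 0/3/3/6/4/6/0/6 ; →target
#2 slt  r3, r1, r5 ; 0/3/3/1/4/6/0/6
#7 sub  r2, r7, r4 ; 0/3/2/1/4/6/0/6
#8 add  r7, r1, r1 ; 0/3/2/1/4/6/0/6

5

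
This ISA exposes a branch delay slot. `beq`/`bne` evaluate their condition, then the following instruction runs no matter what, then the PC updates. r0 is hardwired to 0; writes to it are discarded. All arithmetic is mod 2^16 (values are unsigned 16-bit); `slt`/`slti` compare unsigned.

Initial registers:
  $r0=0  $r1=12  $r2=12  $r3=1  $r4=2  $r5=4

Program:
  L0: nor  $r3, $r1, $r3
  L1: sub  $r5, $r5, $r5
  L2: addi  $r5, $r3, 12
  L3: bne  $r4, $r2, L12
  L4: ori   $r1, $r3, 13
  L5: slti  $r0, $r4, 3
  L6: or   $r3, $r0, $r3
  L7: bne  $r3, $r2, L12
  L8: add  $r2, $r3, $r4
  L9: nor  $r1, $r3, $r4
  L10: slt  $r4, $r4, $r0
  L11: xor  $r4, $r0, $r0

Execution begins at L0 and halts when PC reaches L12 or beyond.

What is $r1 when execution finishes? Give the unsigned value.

65535

[0] nor  $r3, $r1, $r3  →  {$r0:0, $r1:12, $r2:12, $r3:65522, $r4:2, $r5:4}
[1] sub  $r5, $r5, $r5  →  {$r0:0, $r1:12, $r2:12, $r3:65522, $r4:2, $r5:0}
[2] addi  $r5, $r3, 12  →  {$r0:0, $r1:12, $r2:12, $r3:65522, $r4:2, $r5:65534}
[3] bne  $r4, $r2, L12  →  {$r0:0, $r1:12, $r2:12, $r3:65522, $r4:2, $r5:65534}  ⟨branch taken⟩
[4] ori   $r1, $r3, 13  →  {$r0:0, $r1:65535, $r2:12, $r3:65522, $r4:2, $r5:65534}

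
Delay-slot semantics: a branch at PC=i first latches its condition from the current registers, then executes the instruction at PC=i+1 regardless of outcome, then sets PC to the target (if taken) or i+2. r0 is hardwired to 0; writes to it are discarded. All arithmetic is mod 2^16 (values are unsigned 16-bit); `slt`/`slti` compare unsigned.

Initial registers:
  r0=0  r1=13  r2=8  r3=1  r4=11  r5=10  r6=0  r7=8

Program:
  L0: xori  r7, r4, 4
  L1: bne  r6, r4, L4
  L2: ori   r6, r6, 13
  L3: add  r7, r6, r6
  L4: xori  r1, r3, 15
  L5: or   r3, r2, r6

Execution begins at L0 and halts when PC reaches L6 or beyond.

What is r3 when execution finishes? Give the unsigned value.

13

[0] xori  r7, r4, 4  →  {r0:0, r1:13, r2:8, r3:1, r4:11, r5:10, r6:0, r7:15}
[1] bne  r6, r4, L4  →  {r0:0, r1:13, r2:8, r3:1, r4:11, r5:10, r6:0, r7:15}  ⟨branch taken⟩
[2] ori   r6, r6, 13  →  {r0:0, r1:13, r2:8, r3:1, r4:11, r5:10, r6:13, r7:15}
[4] xori  r1, r3, 15  →  {r0:0, r1:14, r2:8, r3:1, r4:11, r5:10, r6:13, r7:15}
[5] or   r3, r2, r6  →  {r0:0, r1:14, r2:8, r3:13, r4:11, r5:10, r6:13, r7:15}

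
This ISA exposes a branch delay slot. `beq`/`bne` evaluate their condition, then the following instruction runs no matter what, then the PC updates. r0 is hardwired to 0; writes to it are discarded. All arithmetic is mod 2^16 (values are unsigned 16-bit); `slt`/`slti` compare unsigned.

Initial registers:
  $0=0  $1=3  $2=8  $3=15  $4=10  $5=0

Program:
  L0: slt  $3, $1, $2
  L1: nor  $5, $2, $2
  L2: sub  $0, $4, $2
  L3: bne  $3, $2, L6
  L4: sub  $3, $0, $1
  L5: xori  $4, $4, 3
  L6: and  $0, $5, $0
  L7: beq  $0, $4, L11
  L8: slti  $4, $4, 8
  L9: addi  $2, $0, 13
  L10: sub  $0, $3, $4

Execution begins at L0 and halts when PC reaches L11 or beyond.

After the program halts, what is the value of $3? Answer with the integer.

65533

  step pc=0: slt  $3, $1, $2  regs=(0,3,8,1,10,0)
  step pc=1: nor  $5, $2, $2  regs=(0,3,8,1,10,65527)
  step pc=2: sub  $0, $4, $2  regs=(0,3,8,1,10,65527)
  step pc=3: bne  $3, $2, L6  cond=T  regs=(0,3,8,1,10,65527)
  step pc=4: sub  $3, $0, $1  regs=(0,3,8,65533,10,65527)
  step pc=6: and  $0, $5, $0  regs=(0,3,8,65533,10,65527)
  step pc=7: beq  $0, $4, L11  cond=F  regs=(0,3,8,65533,10,65527)
  step pc=8: slti  $4, $4, 8  regs=(0,3,8,65533,0,65527)
  step pc=9: addi  $2, $0, 13  regs=(0,3,13,65533,0,65527)
  step pc=10: sub  $0, $3, $4  regs=(0,3,13,65533,0,65527)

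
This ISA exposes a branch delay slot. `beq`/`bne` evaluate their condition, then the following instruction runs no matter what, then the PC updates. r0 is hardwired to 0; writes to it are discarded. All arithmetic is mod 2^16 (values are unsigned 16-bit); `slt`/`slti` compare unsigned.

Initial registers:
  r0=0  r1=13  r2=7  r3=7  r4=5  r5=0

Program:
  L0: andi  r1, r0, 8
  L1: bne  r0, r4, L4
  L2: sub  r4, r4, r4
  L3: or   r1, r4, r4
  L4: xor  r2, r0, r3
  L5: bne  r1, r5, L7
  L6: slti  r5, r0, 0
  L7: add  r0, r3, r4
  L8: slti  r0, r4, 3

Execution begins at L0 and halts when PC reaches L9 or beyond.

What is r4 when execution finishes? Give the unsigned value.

0

  step pc=0: andi  r1, r0, 8  regs=(0,0,7,7,5,0)
  step pc=1: bne  r0, r4, L4  cond=T  regs=(0,0,7,7,5,0)
  step pc=2: sub  r4, r4, r4  regs=(0,0,7,7,0,0)
  step pc=4: xor  r2, r0, r3  regs=(0,0,7,7,0,0)
  step pc=5: bne  r1, r5, L7  cond=F  regs=(0,0,7,7,0,0)
  step pc=6: slti  r5, r0, 0  regs=(0,0,7,7,0,0)
  step pc=7: add  r0, r3, r4  regs=(0,0,7,7,0,0)
  step pc=8: slti  r0, r4, 3  regs=(0,0,7,7,0,0)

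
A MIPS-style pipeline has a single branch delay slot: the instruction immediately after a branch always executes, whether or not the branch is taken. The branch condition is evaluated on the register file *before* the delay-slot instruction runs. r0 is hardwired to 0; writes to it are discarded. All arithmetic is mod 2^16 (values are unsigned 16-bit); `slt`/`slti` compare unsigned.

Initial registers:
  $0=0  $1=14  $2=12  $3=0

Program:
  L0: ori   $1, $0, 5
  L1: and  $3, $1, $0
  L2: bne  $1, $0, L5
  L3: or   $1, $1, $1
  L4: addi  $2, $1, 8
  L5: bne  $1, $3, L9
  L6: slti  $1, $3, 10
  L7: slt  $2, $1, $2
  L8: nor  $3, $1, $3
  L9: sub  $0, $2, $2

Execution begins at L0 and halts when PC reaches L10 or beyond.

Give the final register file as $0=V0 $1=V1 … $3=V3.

$0=0 $1=1 $2=12 $3=0

[0] ori   $1, $0, 5  →  {$0:0, $1:5, $2:12, $3:0}
[1] and  $3, $1, $0  →  {$0:0, $1:5, $2:12, $3:0}
[2] bne  $1, $0, L5  →  {$0:0, $1:5, $2:12, $3:0}  ⟨branch taken⟩
[3] or   $1, $1, $1  →  {$0:0, $1:5, $2:12, $3:0}
[5] bne  $1, $3, L9  →  {$0:0, $1:5, $2:12, $3:0}  ⟨branch taken⟩
[6] slti  $1, $3, 10  →  {$0:0, $1:1, $2:12, $3:0}
[9] sub  $0, $2, $2  →  {$0:0, $1:1, $2:12, $3:0}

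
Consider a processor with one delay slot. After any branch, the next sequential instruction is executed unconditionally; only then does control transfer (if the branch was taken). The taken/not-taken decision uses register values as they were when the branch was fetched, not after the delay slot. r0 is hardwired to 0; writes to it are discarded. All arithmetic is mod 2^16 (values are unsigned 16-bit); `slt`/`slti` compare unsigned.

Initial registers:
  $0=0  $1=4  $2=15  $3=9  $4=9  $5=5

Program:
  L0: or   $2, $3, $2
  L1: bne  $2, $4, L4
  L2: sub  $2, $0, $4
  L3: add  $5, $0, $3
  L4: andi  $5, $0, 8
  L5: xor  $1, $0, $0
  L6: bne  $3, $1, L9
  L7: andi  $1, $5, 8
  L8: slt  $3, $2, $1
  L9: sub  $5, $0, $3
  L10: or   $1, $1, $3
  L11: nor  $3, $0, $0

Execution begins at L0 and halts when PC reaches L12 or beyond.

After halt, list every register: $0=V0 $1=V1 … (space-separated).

$0=0 $1=9 $2=65527 $3=65535 $4=9 $5=65527

[0] or   $2, $3, $2  →  {$0:0, $1:4, $2:15, $3:9, $4:9, $5:5}
[1] bne  $2, $4, L4  →  {$0:0, $1:4, $2:15, $3:9, $4:9, $5:5}  ⟨branch taken⟩
[2] sub  $2, $0, $4  →  {$0:0, $1:4, $2:65527, $3:9, $4:9, $5:5}
[4] andi  $5, $0, 8  →  {$0:0, $1:4, $2:65527, $3:9, $4:9, $5:0}
[5] xor  $1, $0, $0  →  {$0:0, $1:0, $2:65527, $3:9, $4:9, $5:0}
[6] bne  $3, $1, L9  →  {$0:0, $1:0, $2:65527, $3:9, $4:9, $5:0}  ⟨branch taken⟩
[7] andi  $1, $5, 8  →  {$0:0, $1:0, $2:65527, $3:9, $4:9, $5:0}
[9] sub  $5, $0, $3  →  {$0:0, $1:0, $2:65527, $3:9, $4:9, $5:65527}
[10] or   $1, $1, $3  →  {$0:0, $1:9, $2:65527, $3:9, $4:9, $5:65527}
[11] nor  $3, $0, $0  →  {$0:0, $1:9, $2:65527, $3:65535, $4:9, $5:65527}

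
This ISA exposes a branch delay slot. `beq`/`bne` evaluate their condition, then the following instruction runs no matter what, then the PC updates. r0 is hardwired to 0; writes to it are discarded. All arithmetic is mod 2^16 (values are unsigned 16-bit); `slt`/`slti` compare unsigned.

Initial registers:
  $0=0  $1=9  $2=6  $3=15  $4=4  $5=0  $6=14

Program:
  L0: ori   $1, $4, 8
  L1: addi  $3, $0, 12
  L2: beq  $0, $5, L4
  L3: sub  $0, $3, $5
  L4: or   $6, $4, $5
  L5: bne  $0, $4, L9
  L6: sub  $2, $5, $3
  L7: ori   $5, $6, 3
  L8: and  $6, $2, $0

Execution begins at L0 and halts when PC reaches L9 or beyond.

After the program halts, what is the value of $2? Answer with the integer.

65524

[0] ori   $1, $4, 8  →  {$0:0, $1:12, $2:6, $3:15, $4:4, $5:0, $6:14}
[1] addi  $3, $0, 12  →  {$0:0, $1:12, $2:6, $3:12, $4:4, $5:0, $6:14}
[2] beq  $0, $5, L4  →  {$0:0, $1:12, $2:6, $3:12, $4:4, $5:0, $6:14}  ⟨branch taken⟩
[3] sub  $0, $3, $5  →  {$0:0, $1:12, $2:6, $3:12, $4:4, $5:0, $6:14}
[4] or   $6, $4, $5  →  {$0:0, $1:12, $2:6, $3:12, $4:4, $5:0, $6:4}
[5] bne  $0, $4, L9  →  {$0:0, $1:12, $2:6, $3:12, $4:4, $5:0, $6:4}  ⟨branch taken⟩
[6] sub  $2, $5, $3  →  {$0:0, $1:12, $2:65524, $3:12, $4:4, $5:0, $6:4}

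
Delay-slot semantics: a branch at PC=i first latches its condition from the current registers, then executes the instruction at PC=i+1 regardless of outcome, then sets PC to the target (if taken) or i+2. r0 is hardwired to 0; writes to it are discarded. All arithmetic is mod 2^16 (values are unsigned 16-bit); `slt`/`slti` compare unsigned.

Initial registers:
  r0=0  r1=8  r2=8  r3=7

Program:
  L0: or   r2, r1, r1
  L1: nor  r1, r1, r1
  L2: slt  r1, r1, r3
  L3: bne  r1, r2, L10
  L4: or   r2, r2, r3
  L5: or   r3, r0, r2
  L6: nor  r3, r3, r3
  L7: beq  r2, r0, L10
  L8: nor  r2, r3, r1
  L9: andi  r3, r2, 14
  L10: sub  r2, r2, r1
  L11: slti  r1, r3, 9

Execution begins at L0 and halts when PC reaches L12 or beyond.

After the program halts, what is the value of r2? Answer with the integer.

15

  step pc=0: or   r2, r1, r1  regs=(0,8,8,7)
  step pc=1: nor  r1, r1, r1  regs=(0,65527,8,7)
  step pc=2: slt  r1, r1, r3  regs=(0,0,8,7)
  step pc=3: bne  r1, r2, L10  cond=T  regs=(0,0,8,7)
  step pc=4: or   r2, r2, r3  regs=(0,0,15,7)
  step pc=10: sub  r2, r2, r1  regs=(0,0,15,7)
  step pc=11: slti  r1, r3, 9  regs=(0,1,15,7)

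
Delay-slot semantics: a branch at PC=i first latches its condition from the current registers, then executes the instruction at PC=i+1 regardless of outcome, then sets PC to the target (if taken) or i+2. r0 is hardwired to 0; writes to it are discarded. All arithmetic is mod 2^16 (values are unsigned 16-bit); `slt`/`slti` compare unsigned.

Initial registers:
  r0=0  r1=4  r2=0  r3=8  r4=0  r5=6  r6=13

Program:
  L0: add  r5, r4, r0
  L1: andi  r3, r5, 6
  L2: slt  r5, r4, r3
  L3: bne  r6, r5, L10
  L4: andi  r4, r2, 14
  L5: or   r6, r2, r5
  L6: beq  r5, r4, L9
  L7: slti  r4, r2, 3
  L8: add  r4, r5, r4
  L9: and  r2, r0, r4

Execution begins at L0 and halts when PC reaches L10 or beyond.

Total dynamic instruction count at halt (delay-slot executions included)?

5

PC=0  add  r5, r4, r0        | r0=0 r1=4 r2=0 r3=8 r4=0 r5=0 r6=13
PC=1  andi  r3, r5, 6        | r0=0 r1=4 r2=0 r3=0 r4=0 r5=0 r6=13
PC=2  slt  r5, r4, r3        | r0=0 r1=4 r2=0 r3=0 r4=0 r5=0 r6=13
PC=3  bne  r6, r5, L10       | r0=0 r1=4 r2=0 r3=0 r4=0 r5=0 r6=13  [TAKEN]
PC=4  andi  r4, r2, 14       | r0=0 r1=4 r2=0 r3=0 r4=0 r5=0 r6=13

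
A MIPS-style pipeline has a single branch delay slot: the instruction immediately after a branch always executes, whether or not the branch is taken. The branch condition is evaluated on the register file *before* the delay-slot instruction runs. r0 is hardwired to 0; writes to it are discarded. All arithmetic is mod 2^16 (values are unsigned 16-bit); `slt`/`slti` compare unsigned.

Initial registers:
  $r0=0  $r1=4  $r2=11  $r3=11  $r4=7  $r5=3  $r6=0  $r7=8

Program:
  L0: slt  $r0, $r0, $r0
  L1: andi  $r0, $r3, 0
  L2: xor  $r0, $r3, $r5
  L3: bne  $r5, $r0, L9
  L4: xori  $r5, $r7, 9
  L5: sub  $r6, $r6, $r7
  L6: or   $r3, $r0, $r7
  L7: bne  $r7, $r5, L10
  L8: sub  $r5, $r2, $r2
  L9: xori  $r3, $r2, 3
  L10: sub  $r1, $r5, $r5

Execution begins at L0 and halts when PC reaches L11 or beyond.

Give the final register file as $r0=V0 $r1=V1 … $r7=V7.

PC=0  slt  $r0, $r0, $r0     | $r0=0 $r1=4 $r2=11 $r3=11 $r4=7 $r5=3 $r6=0 $r7=8
PC=1  andi  $r0, $r3, 0      | $r0=0 $r1=4 $r2=11 $r3=11 $r4=7 $r5=3 $r6=0 $r7=8
PC=2  xor  $r0, $r3, $r5     | $r0=0 $r1=4 $r2=11 $r3=11 $r4=7 $r5=3 $r6=0 $r7=8
PC=3  bne  $r5, $r0, L9      | $r0=0 $r1=4 $r2=11 $r3=11 $r4=7 $r5=3 $r6=0 $r7=8  [TAKEN]
PC=4  xori  $r5, $r7, 9      | $r0=0 $r1=4 $r2=11 $r3=11 $r4=7 $r5=1 $r6=0 $r7=8
PC=9  xori  $r3, $r2, 3      | $r0=0 $r1=4 $r2=11 $r3=8 $r4=7 $r5=1 $r6=0 $r7=8
PC=10 sub  $r1, $r5, $r5     | $r0=0 $r1=0 $r2=11 $r3=8 $r4=7 $r5=1 $r6=0 $r7=8

$r0=0 $r1=0 $r2=11 $r3=8 $r4=7 $r5=1 $r6=0 $r7=8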